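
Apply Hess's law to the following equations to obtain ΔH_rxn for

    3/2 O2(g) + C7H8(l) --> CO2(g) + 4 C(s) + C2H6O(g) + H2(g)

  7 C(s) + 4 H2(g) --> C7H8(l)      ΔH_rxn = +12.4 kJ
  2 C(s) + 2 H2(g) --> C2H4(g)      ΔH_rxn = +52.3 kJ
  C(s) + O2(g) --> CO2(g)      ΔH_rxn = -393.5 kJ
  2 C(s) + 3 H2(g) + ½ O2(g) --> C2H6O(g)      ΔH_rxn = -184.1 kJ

equation 1 reversed (reverse to put C7H8(l) on the reactant side): -12.4 kJ
equation 2: not needed (C2H4(g) appears nowhere else).
equation 3 as written (CO2(g) already on the product side): -393.5 kJ
equation 4 as written (C2H6O(g) already on the product side): -184.1 kJ
Since enthalpy is a state function, ΔH_rxn = (-12.4) + (-393.5) + (-184.1) = -590.0 kJ

ΔH_rxn = -590.0 kJ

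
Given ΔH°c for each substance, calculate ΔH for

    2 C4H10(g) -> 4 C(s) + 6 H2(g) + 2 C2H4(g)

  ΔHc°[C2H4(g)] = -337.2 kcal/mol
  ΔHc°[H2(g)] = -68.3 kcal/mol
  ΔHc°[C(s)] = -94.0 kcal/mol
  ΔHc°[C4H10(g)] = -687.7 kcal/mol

With combustion enthalpies, reactants minus products:
= [2·(-687.7)] − [4·(-94.0) + 6·(-68.3) + 2·(-337.2)]
= 84.8 kcal/mol

ΔH = 84.8 kcal/mol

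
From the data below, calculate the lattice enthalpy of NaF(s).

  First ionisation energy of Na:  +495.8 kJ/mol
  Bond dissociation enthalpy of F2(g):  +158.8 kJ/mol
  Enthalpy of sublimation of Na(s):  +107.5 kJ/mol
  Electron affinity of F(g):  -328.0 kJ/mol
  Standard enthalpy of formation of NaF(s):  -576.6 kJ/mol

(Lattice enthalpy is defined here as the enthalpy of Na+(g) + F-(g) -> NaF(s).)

U = -931.3 kJ/mol

ΔHf° = 1·ΔHsub + 1·(ΣIE) + 1/2·D(F2) + 1·EA + U
-576.6 = 1·(+107.5) + 1·(+495.8) + 1/2·(+158.8) + 1·(-328.0) + U
U = -576.6 − (+354.7) = -931.3 kJ/mol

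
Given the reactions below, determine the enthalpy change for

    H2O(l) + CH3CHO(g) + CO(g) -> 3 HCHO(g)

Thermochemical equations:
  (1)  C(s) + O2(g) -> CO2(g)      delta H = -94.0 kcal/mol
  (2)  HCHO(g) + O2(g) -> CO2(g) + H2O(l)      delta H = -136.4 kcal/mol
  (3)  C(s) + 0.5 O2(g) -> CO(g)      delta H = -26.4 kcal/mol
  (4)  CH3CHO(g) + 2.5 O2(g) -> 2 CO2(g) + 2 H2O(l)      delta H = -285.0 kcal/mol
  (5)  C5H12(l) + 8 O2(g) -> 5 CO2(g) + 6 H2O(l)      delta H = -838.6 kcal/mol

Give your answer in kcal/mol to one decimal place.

(1) as written: -94.0 kcal/mol
(2) reversed and × 3 (HCHO(g) must end up as a product; ×3 to match 3 HCHO(g) in the target): (-3)·(-136.4) = +409.2 kcal/mol
(3) reversed (reverse to put CO(g) on the reactant side): +26.4 kcal/mol
(4) as written (CH3CHO(g) already on the reactant side): -285.0 kcal/mol
(5): not needed (C5H12(l) appears nowhere else).
Combining the equations, delta H = (-94.0) + (+409.2) + (+26.4) + (-285.0) = 56.6 kcal/mol

delta H = 56.6 kcal/mol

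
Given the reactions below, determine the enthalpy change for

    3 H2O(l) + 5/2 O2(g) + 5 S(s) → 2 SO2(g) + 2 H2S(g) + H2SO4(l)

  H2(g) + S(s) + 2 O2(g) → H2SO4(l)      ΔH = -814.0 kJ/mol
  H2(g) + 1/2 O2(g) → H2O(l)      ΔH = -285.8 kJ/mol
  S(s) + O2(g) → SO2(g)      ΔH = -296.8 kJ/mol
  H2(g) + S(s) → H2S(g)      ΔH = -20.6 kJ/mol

equation 1 as written (H2SO4(l) already on the product side): -814.0 kJ/mol
equation 2 reversed and × 3 (H2O(l) must end up as a reactant; scale by 3 for the 3 H2O(l)): (-3)·(-285.8) = +857.4 kJ/mol
equation 3 × 2 (scale by 2 for the 2 SO2(g)): (2)·(-296.8) = -593.6 kJ/mol
equation 4 × 2 (×2 to match 2 H2S(g) in the target): (2)·(-20.6) = -41.2 kJ/mol
ΔH = (-814.0) + (+857.4) + (-593.6) + (-41.2) = -591.4 kJ/mol

ΔH = -591.4 kJ/mol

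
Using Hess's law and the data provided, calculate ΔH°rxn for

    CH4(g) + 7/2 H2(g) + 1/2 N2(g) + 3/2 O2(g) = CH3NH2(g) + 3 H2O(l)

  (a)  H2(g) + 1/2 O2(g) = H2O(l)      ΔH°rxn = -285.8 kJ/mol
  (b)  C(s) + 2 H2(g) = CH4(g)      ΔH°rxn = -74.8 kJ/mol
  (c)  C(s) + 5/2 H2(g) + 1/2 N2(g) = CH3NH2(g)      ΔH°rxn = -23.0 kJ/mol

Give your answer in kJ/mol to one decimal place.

ΔH°rxn = -805.6 kJ/mol

(a) × 3: (3)·(-285.8) = -857.4 kJ/mol
(b) reversed: +74.8 kJ/mol
(c) as written: -23.0 kJ/mol
By Hess's law, ΔH°rxn = (-857.4) + (+74.8) + (-23.0) = -805.6 kJ/mol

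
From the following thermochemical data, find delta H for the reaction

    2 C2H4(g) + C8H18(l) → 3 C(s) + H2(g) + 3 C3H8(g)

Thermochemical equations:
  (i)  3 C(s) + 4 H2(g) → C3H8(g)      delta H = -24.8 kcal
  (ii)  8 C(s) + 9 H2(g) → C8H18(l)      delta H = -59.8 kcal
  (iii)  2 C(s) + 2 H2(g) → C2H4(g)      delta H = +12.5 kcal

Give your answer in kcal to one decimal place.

delta H = -39.6 kcal

(i) × 3 (×3 to match 3 C3H8(g) in the target): (3)·(-24.8) = -74.4 kcal
(ii) reversed (reverse to put C8H18(l) on the reactant side): +59.8 kcal
(iii) reversed and × 2 (reverse to put C2H4(g) on the reactant side; ×2 to match 2 C2H4(g) in the target): (-2)·(+12.5) = -25.0 kcal
By Hess's law, delta H = (3)·(-24.8) + (-1)·(-59.8) + (-2)·(+12.5) = -39.6 kcal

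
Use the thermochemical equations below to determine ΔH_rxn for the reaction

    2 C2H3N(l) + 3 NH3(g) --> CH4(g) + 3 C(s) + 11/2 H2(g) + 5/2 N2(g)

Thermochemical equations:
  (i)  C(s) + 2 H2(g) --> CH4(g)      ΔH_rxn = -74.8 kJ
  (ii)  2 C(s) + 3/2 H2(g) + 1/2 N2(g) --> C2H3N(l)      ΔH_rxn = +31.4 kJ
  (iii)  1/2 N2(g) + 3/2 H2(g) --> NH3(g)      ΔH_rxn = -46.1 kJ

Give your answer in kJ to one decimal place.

ΔH_rxn = 0.7 kJ

(i) as written: -74.8 kJ
(ii) reversed and × 2: (-2)·(+31.4) = -62.8 kJ
(iii) reversed and × 3: (-3)·(-46.1) = +138.3 kJ
Summing the manipulated equations, ΔH_rxn = (-74.8) + (-62.8) + (+138.3) = 0.7 kJ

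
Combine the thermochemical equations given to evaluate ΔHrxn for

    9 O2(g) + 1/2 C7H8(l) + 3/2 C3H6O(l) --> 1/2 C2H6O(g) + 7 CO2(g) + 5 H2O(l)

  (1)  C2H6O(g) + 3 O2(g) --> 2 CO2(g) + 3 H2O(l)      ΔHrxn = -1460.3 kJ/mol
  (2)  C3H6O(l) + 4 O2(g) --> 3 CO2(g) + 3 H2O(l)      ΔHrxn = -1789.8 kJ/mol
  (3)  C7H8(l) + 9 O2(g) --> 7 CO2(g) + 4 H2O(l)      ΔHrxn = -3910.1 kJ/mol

ΔHrxn = -3909.6 kJ/mol

(1) reversed and × 1/2 (reverse to put C2H6O(g) on the product side; ×1/2 to match 1/2 C2H6O(g) in the target): (-1/2)·(-1460.3) = +730.15 kJ/mol
(2) × 3/2 (scale by 3/2 for the 3/2 C3H6O(l)): (3/2)·(-1789.8) = -2684.7 kJ/mol
(3) × 1/2 (scale by 1/2 for the 1/2 C7H8(l)): (1/2)·(-3910.1) = -1955.05 kJ/mol
ΔHrxn = (+730.15) + (-2684.7) + (-1955.05) = -3909.6 kJ/mol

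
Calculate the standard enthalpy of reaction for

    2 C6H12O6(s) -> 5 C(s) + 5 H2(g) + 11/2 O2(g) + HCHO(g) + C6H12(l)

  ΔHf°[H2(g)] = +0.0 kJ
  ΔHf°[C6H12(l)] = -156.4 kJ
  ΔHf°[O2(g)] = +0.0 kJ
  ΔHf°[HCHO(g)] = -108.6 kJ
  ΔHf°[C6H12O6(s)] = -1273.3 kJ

Products: 5·(+0.0) + 5·(+0.0) + 11/2·(+0.0) + 1·(-108.6) + 1·(-156.4) = -265.0
Reactants: 2·(-1273.3) = -2546.6
ΔH° = (-265.0) − (-2546.6) = 2281.6 kJ

ΔH° = 2281.6 kJ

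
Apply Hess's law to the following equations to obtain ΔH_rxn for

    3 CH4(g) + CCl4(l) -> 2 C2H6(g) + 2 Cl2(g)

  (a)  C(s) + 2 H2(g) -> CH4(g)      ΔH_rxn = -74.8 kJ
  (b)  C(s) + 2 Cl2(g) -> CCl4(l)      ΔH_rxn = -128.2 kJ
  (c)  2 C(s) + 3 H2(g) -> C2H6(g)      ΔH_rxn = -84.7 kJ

ΔH_rxn = 183.2 kJ

(a) reversed and × 3: (-3)·(-74.8) = +224.4 kJ
(b) reversed: +128.2 kJ
(c) × 2: (2)·(-84.7) = -169.4 kJ
By Hess's law, ΔH_rxn = (-3)·(-74.8) + (-1)·(-128.2) + (2)·(-84.7) = 183.2 kJ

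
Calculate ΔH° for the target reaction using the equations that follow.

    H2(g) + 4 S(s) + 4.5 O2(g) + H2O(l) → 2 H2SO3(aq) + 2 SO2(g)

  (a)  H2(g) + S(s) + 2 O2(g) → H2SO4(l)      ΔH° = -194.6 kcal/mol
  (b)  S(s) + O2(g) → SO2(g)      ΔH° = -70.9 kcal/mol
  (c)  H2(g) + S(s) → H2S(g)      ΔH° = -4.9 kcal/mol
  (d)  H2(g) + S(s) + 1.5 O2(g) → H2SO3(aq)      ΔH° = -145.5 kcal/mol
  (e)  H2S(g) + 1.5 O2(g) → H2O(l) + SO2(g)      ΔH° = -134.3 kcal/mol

ΔH° = -364.5 kcal/mol

(a): not needed (H2SO4(l) appears nowhere else).
(b) × 3: (3)·(-70.9) = -212.7 kcal/mol
(c) reversed: +4.9 kcal/mol
(d) × 2 (×2 to match 2 H2SO3(aq) in the target): (2)·(-145.5) = -291.0 kcal/mol
(e) reversed (reverse to put H2O(l) on the reactant side): +134.3 kcal/mol
Since enthalpy is a state function, ΔH° = (-212.7) + (+4.9) + (-291.0) + (+134.3) = -364.5 kcal/mol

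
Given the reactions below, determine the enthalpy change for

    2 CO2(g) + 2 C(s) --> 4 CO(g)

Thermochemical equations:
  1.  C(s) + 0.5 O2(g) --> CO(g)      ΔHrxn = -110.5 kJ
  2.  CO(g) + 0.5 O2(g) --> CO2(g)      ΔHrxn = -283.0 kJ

eq. 1 × 2: (2)·(-110.5) = -221.0 kJ
eq. 2 reversed and × 2: (-2)·(-283.0) = +566.0 kJ
Summing the manipulated equations, ΔHrxn = (-221.0) + (+566.0) = 345.0 kJ

ΔHrxn = 345.0 kJ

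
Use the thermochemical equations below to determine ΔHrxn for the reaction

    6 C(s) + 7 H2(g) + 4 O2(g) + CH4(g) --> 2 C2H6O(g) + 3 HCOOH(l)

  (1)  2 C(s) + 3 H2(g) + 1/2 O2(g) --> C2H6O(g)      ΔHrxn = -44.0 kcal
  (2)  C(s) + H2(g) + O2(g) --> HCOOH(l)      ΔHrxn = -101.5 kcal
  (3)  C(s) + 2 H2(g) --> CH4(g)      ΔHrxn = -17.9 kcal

ΔHrxn = -374.6 kcal

(1) × 2: (2)·(-44.0) = -88.0 kcal
(2) × 3: (3)·(-101.5) = -304.5 kcal
(3) reversed: +17.9 kcal
By Hess's law, ΔHrxn = (-88.0) + (-304.5) + (+17.9) = -374.6 kcal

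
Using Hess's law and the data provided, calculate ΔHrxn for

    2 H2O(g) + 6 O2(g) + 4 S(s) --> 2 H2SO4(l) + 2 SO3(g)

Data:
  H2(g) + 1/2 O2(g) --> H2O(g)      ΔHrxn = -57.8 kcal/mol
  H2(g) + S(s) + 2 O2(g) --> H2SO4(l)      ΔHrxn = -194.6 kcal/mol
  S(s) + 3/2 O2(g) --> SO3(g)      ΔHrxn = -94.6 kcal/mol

ΔHrxn = -462.8 kcal/mol

equation 1 reversed and × 2: (-2)·(-57.8) = +115.6 kcal/mol
equation 2 × 2: (2)·(-194.6) = -389.2 kcal/mol
equation 3 × 2: (2)·(-94.6) = -189.2 kcal/mol
Summing the manipulated equations, ΔHrxn = (-2)·(-57.8) + (2)·(-194.6) + (2)·(-94.6) = -462.8 kcal/mol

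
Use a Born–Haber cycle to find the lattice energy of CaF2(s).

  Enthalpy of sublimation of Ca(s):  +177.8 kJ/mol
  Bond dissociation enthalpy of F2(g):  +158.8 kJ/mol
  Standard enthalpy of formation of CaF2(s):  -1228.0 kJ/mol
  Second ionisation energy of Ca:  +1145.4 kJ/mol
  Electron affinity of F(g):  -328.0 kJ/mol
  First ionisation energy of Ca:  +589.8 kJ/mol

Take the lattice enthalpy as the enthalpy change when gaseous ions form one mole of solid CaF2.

ΔHf° = 1·ΔHsub + 1·(ΣIE) + 1·D(F2) + 2·EA + U
-1228.0 = 1·(+177.8) + 1·(+1735.2) + 1·(+158.8) + 2·(-328.0) + U
U = -1228.0 − (+1415.8) = -2643.8 kJ/mol

U = -2643.8 kJ/mol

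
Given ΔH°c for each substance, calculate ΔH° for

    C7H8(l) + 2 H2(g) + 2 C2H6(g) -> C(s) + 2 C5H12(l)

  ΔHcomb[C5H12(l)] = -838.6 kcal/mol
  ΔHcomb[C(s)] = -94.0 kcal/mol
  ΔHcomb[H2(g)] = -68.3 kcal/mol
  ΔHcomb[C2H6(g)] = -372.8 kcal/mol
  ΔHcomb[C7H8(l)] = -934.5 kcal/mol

With combustion enthalpies, reactants minus products:
= [1·(-934.5) + 2·(-68.3) + 2·(-372.8)] − [1·(-94.0) + 2·(-838.6)]
= -45.5 kcal/mol

ΔH° = -45.5 kcal/mol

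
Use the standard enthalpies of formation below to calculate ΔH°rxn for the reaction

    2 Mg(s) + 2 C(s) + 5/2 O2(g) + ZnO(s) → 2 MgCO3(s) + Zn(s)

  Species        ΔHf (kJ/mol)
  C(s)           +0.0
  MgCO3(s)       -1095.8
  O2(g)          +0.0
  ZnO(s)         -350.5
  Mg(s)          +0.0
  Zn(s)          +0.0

ΔH°rxn = -1841.1 kJ/mol

Products: 2·(-1095.8) + 1·(+0.0) = -2191.6
Reactants: 2·(+0.0) + 2·(+0.0) + 5/2·(+0.0) + 1·(-350.5) = -350.5
ΔH°rxn = (-2191.6) − (-350.5) = -1841.1 kJ/mol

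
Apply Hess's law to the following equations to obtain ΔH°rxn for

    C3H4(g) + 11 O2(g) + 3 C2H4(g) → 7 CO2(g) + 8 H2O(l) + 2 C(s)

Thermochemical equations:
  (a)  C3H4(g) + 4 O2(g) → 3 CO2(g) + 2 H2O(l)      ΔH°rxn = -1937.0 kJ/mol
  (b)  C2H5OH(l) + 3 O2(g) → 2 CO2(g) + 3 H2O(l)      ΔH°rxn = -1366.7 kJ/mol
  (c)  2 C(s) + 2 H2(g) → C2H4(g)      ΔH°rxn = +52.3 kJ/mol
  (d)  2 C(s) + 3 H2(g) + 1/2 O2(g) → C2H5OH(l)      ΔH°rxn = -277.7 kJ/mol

ΔH°rxn = -5382.7 kJ/mol

(a) as written (C3H4(g) already on the reactant side): -1937.0 kJ/mol
(b) × 2: (2)·(-1366.7) = -2733.4 kJ/mol
(c) reversed and × 3 (C2H4(g) must end up as a reactant; ×3 to match 3 C2H4(g) in the target): (-3)·(+52.3) = -156.9 kJ/mol
(d) × 2: (2)·(-277.7) = -555.4 kJ/mol
Combining the equations, ΔH°rxn = (-1937.0) + (-2733.4) + (-156.9) + (-555.4) = -5382.7 kJ/mol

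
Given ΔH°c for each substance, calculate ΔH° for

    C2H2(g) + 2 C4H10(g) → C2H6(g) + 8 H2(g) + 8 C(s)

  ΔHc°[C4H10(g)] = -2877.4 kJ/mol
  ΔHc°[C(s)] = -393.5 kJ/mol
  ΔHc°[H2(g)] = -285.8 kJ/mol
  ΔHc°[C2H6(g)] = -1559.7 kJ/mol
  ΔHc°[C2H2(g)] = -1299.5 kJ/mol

ΔH° = -60.2 kJ/mol

Using ΔH = Σ nΔHc°(reactants) − Σ nΔHc°(products):
= [1·(-1299.5) + 2·(-2877.4)] − [1·(-1559.7) + 8·(-285.8) + 8·(-393.5)]
= -60.2 kJ/mol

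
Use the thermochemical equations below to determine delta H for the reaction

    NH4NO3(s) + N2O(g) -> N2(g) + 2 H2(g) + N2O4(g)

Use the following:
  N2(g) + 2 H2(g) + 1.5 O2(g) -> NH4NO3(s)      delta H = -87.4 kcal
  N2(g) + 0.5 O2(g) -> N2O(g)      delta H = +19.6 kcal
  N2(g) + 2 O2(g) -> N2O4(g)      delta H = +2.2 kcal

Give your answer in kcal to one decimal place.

equation 1 reversed: +87.4 kcal
equation 2 reversed: -19.6 kcal
equation 3 as written: +2.2 kcal
delta H = (-1)·(-87.4) + (-1)·(+19.6) + (1)·(+2.2) = 70.0 kcal

delta H = 70.0 kcal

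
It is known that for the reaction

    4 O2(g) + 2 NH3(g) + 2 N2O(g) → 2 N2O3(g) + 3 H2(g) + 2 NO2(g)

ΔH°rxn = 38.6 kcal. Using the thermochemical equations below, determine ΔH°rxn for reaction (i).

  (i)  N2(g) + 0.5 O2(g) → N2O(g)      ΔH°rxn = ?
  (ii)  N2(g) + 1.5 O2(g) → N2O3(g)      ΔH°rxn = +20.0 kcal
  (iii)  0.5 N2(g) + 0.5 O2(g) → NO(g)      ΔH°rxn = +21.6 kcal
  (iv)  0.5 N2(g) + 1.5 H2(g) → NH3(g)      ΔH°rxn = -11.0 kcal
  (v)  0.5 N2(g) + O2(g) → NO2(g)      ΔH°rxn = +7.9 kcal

(i) reversed and × 2: contributes −2·x
(ii) × 2: (2)·(+20.0) = +40.0 kcal
(iii): not needed.
(iv) reversed and × 2: (-2)·(-11.0) = +22.0 kcal
(v) × 2: (2)·(+7.9) = +15.8 kcal
+38.6 = (+40.0) + (+22.0) + (+15.8) − 2·x
x = (+38.6 − (+77.8)) / (-2) = 19.6 kcal

ΔH°rxn = 19.6 kcal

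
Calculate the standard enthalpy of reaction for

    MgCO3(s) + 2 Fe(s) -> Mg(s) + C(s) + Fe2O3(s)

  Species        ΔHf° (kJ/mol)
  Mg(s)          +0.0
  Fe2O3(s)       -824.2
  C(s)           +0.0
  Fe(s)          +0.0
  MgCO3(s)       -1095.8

ΔH_rxn = 271.6 kJ/mol

ΔH°rxn = Σ nΔHf°(products) − Σ nΔHf°(reactants).
Products: 1·(+0.0) + 1·(+0.0) + 1·(-824.2) = -824.2
Reactants: 1·(-1095.8) + 2·(+0.0) = -1095.8
ΔH_rxn = (-824.2) − (-1095.8) = 271.6 kJ/mol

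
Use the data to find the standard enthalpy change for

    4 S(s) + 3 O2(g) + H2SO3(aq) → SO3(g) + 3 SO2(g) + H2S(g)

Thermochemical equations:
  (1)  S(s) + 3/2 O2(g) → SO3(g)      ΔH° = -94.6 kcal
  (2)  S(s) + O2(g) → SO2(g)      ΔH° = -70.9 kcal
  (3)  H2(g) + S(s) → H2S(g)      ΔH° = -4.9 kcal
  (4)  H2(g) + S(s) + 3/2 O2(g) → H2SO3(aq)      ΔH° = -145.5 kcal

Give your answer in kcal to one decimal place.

(1) as written (SO3(g) already on the product side): -94.6 kcal
(2) × 3 (scale by 3 for the 3 SO2(g)): (3)·(-70.9) = -212.7 kcal
(3) as written (H2S(g) already on the product side): -4.9 kcal
(4) reversed (H2SO3(aq) must end up as a reactant): +145.5 kcal
Combining the equations, ΔH° = (-94.6) + (-212.7) + (-4.9) + (+145.5) = -166.7 kcal

ΔH° = -166.7 kcal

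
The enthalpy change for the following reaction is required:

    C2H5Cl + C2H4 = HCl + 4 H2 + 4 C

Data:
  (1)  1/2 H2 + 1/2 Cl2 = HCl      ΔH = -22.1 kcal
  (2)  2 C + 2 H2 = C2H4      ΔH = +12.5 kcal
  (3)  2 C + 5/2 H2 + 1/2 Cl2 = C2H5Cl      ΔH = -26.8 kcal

ΔH = -7.8 kcal

(1) as written: -22.1 kcal
(2) reversed: -12.5 kcal
(3) reversed: +26.8 kcal
ΔH = (-22.1) + (-12.5) + (+26.8) = -7.8 kcal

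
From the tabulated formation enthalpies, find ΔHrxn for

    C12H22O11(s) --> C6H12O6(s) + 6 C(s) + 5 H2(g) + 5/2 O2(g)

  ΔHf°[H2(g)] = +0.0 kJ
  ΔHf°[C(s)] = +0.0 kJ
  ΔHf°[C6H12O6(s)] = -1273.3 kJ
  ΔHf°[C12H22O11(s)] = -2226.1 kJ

ΔHrxn = 952.8 kJ

Products: 1·(-1273.3) + 6·(+0.0) + 5·(+0.0) + 5/2·(+0.0) = -1273.3
Reactants: 1·(-2226.1) = -2226.1
ΔHrxn = (-1273.3) − (-2226.1) = 952.8 kJ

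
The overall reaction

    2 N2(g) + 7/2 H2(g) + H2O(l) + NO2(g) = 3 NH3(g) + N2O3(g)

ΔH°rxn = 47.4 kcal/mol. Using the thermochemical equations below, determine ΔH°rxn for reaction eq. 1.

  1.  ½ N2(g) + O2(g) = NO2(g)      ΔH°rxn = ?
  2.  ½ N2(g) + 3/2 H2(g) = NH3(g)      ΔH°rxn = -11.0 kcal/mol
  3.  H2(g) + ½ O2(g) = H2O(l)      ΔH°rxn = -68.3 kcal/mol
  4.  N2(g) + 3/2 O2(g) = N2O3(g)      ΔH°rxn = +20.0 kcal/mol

ΔH°rxn = 7.9 kcal/mol

eq. 1 reversed: contributes −x
eq. 2 × 3: (3)·(-11.0) = -33.0 kcal/mol
eq. 3 reversed: +68.3 kcal/mol
eq. 4 as written: +20.0 kcal/mol
+47.4 = (-33.0) + (+68.3) + (+20.0) − x
x = (+47.4 − (+55.3)) / (-1) = 7.9 kcal/mol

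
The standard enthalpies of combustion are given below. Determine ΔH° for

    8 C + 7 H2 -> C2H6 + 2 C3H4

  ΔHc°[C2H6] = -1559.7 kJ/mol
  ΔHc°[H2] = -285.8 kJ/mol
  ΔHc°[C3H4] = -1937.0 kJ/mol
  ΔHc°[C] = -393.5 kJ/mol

ΔH° = 285.1 kJ/mol

With combustion enthalpies, reactants minus products:
= [8·(-393.5) + 7·(-285.8)] − [1·(-1559.7) + 2·(-1937.0)]
= 285.1 kJ/mol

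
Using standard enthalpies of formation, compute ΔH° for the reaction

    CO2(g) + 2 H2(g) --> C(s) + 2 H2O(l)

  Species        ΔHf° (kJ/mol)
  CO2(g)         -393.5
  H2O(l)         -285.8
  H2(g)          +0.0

ΔH°rxn = Σ nΔHf°(products) − Σ nΔHf°(reactants).
Products: 1·(+0.0) + 2·(-285.8) = -571.6
Reactants: 1·(-393.5) + 2·(+0.0) = -393.5
ΔH° = (-571.6) − (-393.5) = -178.1 kJ/mol

ΔH° = -178.1 kJ/mol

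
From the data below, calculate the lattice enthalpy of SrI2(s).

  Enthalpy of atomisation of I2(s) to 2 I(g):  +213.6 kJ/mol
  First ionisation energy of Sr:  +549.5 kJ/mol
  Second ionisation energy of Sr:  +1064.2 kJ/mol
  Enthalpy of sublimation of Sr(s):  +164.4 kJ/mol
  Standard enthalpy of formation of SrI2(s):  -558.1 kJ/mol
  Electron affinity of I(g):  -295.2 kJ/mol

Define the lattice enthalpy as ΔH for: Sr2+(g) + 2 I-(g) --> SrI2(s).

ΔHf° = 1·ΔHsub + 1·(ΣIE) + 1·D(I2) + 2·EA + U
-558.1 = 1·(+164.4) + 1·(+1613.7) + 1·(+213.6) + 2·(-295.2) + U
U = -558.1 − (+1401.3) = -1959.4 kJ/mol

U = -1959.4 kJ/mol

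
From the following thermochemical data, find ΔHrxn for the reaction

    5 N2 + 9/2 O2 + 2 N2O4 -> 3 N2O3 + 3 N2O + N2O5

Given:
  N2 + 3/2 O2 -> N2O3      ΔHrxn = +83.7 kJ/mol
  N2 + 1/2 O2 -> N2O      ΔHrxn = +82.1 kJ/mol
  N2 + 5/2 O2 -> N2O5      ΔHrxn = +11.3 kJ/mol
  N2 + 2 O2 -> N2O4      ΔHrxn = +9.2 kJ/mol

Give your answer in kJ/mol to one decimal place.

ΔHrxn = 490.3 kJ/mol

equation 1 × 3 (scale by 3 for the 3 N2O3): (3)·(+83.7) = +251.1 kJ/mol
equation 2 × 3 (×3 to match 3 N2O in the target): (3)·(+82.1) = +246.3 kJ/mol
equation 3 as written (N2O5 already on the product side): +11.3 kJ/mol
equation 4 reversed and × 2 (N2O4 must end up as a reactant; scale by 2 for the 2 N2O4): (-2)·(+9.2) = -18.4 kJ/mol
Since enthalpy is a state function, ΔHrxn = (3)·(+83.7) + (3)·(+82.1) + (1)·(+11.3) + (-2)·(+9.2) = 490.3 kJ/mol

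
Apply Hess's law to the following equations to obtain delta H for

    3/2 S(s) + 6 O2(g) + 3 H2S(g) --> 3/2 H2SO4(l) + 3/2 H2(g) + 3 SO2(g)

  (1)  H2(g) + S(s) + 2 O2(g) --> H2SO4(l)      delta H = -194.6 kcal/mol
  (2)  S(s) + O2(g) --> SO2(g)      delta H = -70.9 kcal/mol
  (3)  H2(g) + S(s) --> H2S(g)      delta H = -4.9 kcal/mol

delta H = -489.9 kcal/mol

(1) × 3/2: (3/2)·(-194.6) = -291.9 kcal/mol
(2) × 3: (3)·(-70.9) = -212.7 kcal/mol
(3) reversed and × 3: (-3)·(-4.9) = +14.7 kcal/mol
delta H = (-291.9) + (-212.7) + (+14.7) = -489.9 kcal/mol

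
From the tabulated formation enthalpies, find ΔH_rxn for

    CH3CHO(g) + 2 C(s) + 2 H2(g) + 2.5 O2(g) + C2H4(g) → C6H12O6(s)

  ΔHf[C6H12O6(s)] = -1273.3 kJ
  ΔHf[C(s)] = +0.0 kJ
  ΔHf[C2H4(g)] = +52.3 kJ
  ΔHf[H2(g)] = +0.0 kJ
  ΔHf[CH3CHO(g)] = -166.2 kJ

ΔH_rxn = -1159.4 kJ

Products: 1·(-1273.3) = -1273.3
Reactants: 1·(-166.2) + 2·(+0.0) + 2·(+0.0) + 5/2·(+0.0) + 1·(+52.3) = -113.9
ΔH_rxn = (-1273.3) − (-113.9) = -1159.4 kJ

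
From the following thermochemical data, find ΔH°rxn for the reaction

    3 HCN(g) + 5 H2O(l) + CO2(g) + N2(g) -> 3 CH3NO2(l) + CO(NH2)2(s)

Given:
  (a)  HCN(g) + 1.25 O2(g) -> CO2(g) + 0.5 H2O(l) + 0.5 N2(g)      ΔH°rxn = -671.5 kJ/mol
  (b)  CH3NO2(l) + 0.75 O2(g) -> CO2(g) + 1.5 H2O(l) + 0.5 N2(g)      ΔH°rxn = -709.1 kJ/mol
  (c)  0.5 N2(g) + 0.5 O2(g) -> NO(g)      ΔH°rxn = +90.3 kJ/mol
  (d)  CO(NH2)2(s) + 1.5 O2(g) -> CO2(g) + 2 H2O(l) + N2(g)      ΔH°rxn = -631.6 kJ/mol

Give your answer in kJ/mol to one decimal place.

ΔH°rxn = 744.4 kJ/mol

(a) × 3: (3)·(-671.5) = -2014.5 kJ/mol
(b) reversed and × 3: (-3)·(-709.1) = +2127.3 kJ/mol
(c): not needed.
(d) reversed: +631.6 kJ/mol
ΔH°rxn = (-2014.5) + (+2127.3) + (+631.6) = 744.4 kJ/mol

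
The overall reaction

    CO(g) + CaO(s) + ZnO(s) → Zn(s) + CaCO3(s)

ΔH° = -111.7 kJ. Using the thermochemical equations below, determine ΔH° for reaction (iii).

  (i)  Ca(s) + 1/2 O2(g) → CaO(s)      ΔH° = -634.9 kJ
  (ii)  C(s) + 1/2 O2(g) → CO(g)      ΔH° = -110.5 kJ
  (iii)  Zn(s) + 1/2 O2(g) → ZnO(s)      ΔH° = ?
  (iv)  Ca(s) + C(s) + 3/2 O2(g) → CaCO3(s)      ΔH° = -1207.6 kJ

(i) reversed: +634.9 kJ
(ii) reversed: +110.5 kJ
(iii) reversed: contributes −x
(iv) as written: -1207.6 kJ
-111.7 = (+634.9) + (+110.5) + (-1207.6) − x
x = (-111.7 − (-462.2)) / (-1) = -350.5 kJ

ΔH° = -350.5 kJ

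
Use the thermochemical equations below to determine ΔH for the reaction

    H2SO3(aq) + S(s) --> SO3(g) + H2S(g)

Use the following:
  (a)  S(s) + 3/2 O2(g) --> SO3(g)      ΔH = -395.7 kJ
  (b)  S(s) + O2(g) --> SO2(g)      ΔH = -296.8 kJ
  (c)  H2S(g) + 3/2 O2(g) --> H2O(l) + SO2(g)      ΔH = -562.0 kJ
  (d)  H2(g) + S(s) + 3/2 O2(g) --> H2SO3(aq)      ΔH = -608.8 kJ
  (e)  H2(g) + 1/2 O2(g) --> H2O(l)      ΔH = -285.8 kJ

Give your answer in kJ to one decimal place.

ΔH = 192.5 kJ

(a) as written (SO3(g) already on the product side): -395.7 kJ
(b) as written: -296.8 kJ
(c) reversed (reverse to put H2S(g) on the product side): +562.0 kJ
(d) reversed (reverse to put H2SO3(aq) on the reactant side): +608.8 kJ
(e) as written: -285.8 kJ
By Hess's law, ΔH = (-395.7) + (-296.8) + (+562.0) + (+608.8) + (-285.8) = 192.5 kJ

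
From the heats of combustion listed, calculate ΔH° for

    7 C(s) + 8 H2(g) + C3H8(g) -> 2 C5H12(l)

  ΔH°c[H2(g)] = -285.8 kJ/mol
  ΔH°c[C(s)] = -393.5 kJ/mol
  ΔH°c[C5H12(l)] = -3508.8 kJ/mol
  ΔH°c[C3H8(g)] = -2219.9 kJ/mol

Using ΔH = Σ nΔHc°(reactants) − Σ nΔHc°(products):
= [7·(-393.5) + 8·(-285.8) + 1·(-2219.9)] − [2·(-3508.8)]
= -243.2 kJ/mol

ΔH° = -243.2 kJ/mol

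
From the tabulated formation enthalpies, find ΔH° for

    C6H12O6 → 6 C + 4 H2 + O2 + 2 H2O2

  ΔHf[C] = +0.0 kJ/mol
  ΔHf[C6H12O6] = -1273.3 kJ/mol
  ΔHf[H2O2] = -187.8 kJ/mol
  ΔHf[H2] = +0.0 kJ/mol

ΔH° = 897.7 kJ/mol

Products: 6·(+0.0) + 4·(+0.0) + 1·(+0.0) + 2·(-187.8) = -375.6
Reactants: 1·(-1273.3) = -1273.3
ΔH° = (-375.6) − (-1273.3) = 897.7 kJ/mol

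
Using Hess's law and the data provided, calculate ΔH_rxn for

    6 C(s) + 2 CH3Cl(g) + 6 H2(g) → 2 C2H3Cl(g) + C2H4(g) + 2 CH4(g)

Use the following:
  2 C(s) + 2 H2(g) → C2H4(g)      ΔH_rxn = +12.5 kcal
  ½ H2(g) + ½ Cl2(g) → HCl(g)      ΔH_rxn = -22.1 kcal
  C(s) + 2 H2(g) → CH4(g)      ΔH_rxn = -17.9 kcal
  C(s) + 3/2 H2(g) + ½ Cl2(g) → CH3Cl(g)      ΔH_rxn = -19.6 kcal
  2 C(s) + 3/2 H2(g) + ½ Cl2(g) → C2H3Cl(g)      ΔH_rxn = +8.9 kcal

ΔH_rxn = 33.7 kcal

equation 1 as written: +12.5 kcal
equation 2: not needed.
equation 3 × 2: (2)·(-17.9) = -35.8 kcal
equation 4 reversed and × 2: (-2)·(-19.6) = +39.2 kcal
equation 5 × 2: (2)·(+8.9) = +17.8 kcal
Since enthalpy is a state function, ΔH_rxn = (+12.5) + (-35.8) + (+39.2) + (+17.8) = 33.7 kcal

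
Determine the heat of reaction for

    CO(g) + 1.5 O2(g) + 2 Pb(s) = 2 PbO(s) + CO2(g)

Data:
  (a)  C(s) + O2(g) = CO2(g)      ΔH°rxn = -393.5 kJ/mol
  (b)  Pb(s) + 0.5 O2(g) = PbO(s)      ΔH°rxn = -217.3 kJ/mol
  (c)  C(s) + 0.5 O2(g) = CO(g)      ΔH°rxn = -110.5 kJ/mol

(a) as written: -393.5 kJ/mol
(b) × 2: (2)·(-217.3) = -434.6 kJ/mol
(c) reversed: +110.5 kJ/mol
Combining the equations, ΔH°rxn = (-393.5) + (-434.6) + (+110.5) = -717.6 kJ/mol

ΔH°rxn = -717.6 kJ/mol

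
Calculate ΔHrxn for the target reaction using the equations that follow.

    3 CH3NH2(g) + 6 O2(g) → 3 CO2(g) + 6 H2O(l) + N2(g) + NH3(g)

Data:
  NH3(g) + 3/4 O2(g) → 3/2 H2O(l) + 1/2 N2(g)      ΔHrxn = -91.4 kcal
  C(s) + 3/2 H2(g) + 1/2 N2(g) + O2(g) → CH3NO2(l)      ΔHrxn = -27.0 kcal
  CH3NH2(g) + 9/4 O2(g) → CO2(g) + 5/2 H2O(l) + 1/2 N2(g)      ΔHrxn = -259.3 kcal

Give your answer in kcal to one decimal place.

equation 1 reversed (NH3(g) must end up as a product): +91.4 kcal
equation 2: not needed (C(s) appears nowhere else).
equation 3 × 3 (scale by 3 for the 3 CH3NH2(g)): (3)·(-259.3) = -777.9 kcal
Combining the equations, ΔHrxn = (+91.4) + (-777.9) = -686.5 kcal

ΔHrxn = -686.5 kcal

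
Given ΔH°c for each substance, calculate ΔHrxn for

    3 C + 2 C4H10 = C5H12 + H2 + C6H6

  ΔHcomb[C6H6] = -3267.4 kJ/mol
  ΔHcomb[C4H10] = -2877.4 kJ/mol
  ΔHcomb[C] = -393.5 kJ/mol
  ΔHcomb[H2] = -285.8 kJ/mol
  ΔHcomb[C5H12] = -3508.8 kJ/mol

ΔHrxn = 126.7 kJ/mol

With combustion enthalpies, reactants minus products:
= [3·(-393.5) + 2·(-2877.4)] − [1·(-3508.8) + 1·(-285.8) + 1·(-3267.4)]
= 126.7 kJ/mol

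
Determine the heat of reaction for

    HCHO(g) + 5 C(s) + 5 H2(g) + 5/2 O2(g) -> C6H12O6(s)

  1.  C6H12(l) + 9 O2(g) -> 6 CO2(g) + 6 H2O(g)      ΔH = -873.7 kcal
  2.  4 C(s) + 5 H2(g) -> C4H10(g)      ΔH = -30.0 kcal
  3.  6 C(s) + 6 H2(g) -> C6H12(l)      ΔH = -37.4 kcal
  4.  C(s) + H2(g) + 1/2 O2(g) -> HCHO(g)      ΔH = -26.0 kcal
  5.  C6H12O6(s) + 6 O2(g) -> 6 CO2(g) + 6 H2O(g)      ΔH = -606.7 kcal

ΔH = -278.4 kcal

eq. 1 as written: -873.7 kcal
eq. 2: not needed (C4H10(g) appears nowhere else).
eq. 3 as written: -37.4 kcal
eq. 4 reversed (HCHO(g) must end up as a reactant): +26.0 kcal
eq. 5 reversed (reverse to put C6H12O6(s) on the product side): +606.7 kcal
ΔH = (-873.7) + (-37.4) + (+26.0) + (+606.7) = -278.4 kcal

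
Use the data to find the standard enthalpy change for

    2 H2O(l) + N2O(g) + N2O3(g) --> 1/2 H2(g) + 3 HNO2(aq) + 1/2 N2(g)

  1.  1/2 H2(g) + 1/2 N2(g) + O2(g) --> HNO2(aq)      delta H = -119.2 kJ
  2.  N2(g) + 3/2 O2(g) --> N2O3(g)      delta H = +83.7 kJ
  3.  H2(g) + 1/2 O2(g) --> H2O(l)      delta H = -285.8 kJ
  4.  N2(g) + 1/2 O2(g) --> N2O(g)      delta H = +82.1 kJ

delta H = 48.2 kJ

eq. 1 × 3 (scale by 3 for the 3 HNO2(aq)): (3)·(-119.2) = -357.6 kJ
eq. 2 reversed (reverse to put N2O3(g) on the reactant side): -83.7 kJ
eq. 3 reversed and × 2 (reverse to put H2O(l) on the reactant side; ×2 to match 2 H2O(l) in the target): (-2)·(-285.8) = +571.6 kJ
eq. 4 reversed (reverse to put N2O(g) on the reactant side): -82.1 kJ
delta H = (3)·(-119.2) + (-1)·(+83.7) + (-2)·(-285.8) + (-1)·(+82.1) = 48.2 kJ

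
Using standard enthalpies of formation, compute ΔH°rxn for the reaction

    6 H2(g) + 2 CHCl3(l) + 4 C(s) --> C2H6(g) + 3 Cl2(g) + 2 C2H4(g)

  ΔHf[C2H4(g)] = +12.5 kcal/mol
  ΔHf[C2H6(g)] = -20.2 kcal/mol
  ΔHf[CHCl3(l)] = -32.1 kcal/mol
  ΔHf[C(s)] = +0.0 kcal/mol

ΔH°rxn = Σ nΔHf°(products) − Σ nΔHf°(reactants).
Products: 1·(-20.2) + 3·(+0.0) + 2·(+12.5) = +4.8
Reactants: 6·(+0.0) + 2·(-32.1) + 4·(+0.0) = -64.2
ΔH°rxn = (+4.8) − (-64.2) = 69.0 kcal/mol

ΔH°rxn = 69.0 kcal/mol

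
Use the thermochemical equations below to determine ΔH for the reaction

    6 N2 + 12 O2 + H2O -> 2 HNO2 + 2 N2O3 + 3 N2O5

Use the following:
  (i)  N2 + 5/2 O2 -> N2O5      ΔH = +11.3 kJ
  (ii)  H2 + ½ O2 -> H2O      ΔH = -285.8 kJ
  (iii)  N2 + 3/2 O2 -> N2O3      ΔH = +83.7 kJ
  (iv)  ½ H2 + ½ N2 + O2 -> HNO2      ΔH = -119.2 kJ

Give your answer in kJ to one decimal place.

ΔH = 248.7 kJ

(i) × 3 (×3 to match 3 N2O5 in the target): (3)·(+11.3) = +33.9 kJ
(ii) reversed (H2O must end up as a reactant): +285.8 kJ
(iii) × 2 (scale by 2 for the 2 N2O3): (2)·(+83.7) = +167.4 kJ
(iv) × 2 (scale by 2 for the 2 HNO2): (2)·(-119.2) = -238.4 kJ
Since enthalpy is a state function, ΔH = (3)·(+11.3) + (-1)·(-285.8) + (2)·(+83.7) + (2)·(-119.2) = 248.7 kJ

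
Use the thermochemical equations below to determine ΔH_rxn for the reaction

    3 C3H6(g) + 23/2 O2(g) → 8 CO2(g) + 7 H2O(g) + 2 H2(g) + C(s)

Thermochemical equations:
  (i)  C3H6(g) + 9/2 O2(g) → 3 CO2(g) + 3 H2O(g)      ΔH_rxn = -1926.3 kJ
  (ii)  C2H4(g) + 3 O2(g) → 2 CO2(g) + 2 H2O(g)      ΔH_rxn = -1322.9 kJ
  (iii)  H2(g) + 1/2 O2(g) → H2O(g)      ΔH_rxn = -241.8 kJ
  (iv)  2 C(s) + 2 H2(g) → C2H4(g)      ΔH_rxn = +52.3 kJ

ΔH_rxn = -4901.8 kJ

(i) × 3 (scale by 3 for the 3 C3H6(g)): (3)·(-1926.3) = -5778.9 kJ
(ii) reversed and × 1/2: (-1/2)·(-1322.9) = +661.45 kJ
(iii) reversed: +241.8 kJ
(iv) reversed and × 1/2 (reverse to put C(s) on the product side; ×1/2 to match 1 C(s) in the target): (-1/2)·(+52.3) = -26.15 kJ
By Hess's law, ΔH_rxn = (3)·(-1926.3) + (-1/2)·(-1322.9) + (-1)·(-241.8) + (-1/2)·(+52.3) = -4901.8 kJ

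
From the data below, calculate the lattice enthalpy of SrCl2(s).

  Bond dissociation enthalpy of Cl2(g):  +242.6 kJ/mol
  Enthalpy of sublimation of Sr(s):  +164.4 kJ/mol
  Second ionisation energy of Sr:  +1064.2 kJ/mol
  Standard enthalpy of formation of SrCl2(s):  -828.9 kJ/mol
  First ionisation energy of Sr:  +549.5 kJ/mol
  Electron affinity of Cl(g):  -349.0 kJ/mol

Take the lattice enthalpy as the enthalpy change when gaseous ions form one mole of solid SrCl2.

ΔHf° = 1·ΔHsub + 1·(ΣIE) + 1·D(Cl2) + 2·EA + U
-828.9 = 1·(+164.4) + 1·(+1613.7) + 1·(+242.6) + 2·(-349.0) + U
U = -828.9 − (+1322.7) = -2151.6 kJ/mol

U = -2151.6 kJ/mol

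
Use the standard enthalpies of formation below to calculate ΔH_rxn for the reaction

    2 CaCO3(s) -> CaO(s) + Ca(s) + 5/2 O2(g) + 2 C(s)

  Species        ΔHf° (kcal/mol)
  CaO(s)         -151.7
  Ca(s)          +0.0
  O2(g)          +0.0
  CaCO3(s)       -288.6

ΔH°rxn = Σ nΔHf°(products) − Σ nΔHf°(reactants).
Products: 1·(-151.7) + 1·(+0.0) + 5/2·(+0.0) + 2·(+0.0) = -151.7
Reactants: 2·(-288.6) = -577.2
ΔH_rxn = (-151.7) − (-577.2) = 425.5 kcal/mol

ΔH_rxn = 425.5 kcal/mol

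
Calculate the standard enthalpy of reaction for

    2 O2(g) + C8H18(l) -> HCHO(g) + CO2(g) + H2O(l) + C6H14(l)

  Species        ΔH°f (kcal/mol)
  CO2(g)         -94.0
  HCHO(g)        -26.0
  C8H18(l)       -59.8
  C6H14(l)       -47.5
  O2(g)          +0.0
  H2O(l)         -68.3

ΔHrxn = -176.0 kcal/mol

Products: 1·(-26.0) + 1·(-94.0) + 1·(-68.3) + 1·(-47.5) = -235.8
Reactants: 2·(+0.0) + 1·(-59.8) = -59.8
ΔHrxn = (-235.8) − (-59.8) = -176.0 kcal/mol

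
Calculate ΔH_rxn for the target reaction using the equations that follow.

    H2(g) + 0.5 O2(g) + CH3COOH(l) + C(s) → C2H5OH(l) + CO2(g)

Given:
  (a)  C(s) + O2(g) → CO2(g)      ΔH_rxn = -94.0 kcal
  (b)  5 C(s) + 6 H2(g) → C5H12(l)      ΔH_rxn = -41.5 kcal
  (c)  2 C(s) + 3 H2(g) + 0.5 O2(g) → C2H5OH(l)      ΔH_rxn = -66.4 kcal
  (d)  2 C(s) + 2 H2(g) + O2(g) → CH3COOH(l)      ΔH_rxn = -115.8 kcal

(a) as written: -94.0 kcal
(b): not needed.
(c) as written: -66.4 kcal
(d) reversed: +115.8 kcal
ΔH_rxn = (-94.0) + (-66.4) + (+115.8) = -44.6 kcal

ΔH_rxn = -44.6 kcal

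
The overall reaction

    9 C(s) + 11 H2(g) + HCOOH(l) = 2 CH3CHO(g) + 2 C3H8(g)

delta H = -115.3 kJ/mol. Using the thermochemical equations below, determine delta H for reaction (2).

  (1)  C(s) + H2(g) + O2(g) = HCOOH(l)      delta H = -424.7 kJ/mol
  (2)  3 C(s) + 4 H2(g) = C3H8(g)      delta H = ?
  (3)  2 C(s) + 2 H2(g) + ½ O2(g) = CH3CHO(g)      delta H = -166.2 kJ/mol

(1) reversed (reverse to put HCOOH(l) on the reactant side): +424.7 kJ/mol
(2) × 2 (scale by 2 for the 2 C3H8(g)): contributes 2·x
(3) × 2 (×2 to match 2 CH3CHO(g) in the target): (2)·(-166.2) = -332.4 kJ/mol
-115.3 = (+424.7) + (-332.4) + 2·x
x = (-115.3 − (+92.3)) / (2) = -103.8 kJ/mol

delta H = -103.8 kJ/mol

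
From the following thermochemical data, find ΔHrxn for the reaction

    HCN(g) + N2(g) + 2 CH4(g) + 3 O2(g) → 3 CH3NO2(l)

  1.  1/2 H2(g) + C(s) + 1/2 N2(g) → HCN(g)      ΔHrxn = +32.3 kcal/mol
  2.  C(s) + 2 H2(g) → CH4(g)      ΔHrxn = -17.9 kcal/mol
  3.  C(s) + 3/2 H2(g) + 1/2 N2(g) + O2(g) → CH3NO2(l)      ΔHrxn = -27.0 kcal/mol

eq. 1 reversed (reverse to put HCN(g) on the reactant side): -32.3 kcal/mol
eq. 2 reversed and × 2 (CH4(g) must end up as a reactant; ×2 to match 2 CH4(g) in the target): (-2)·(-17.9) = +35.8 kcal/mol
eq. 3 × 3 (×3 to match 3 CH3NO2(l) in the target): (3)·(-27.0) = -81.0 kcal/mol
Since enthalpy is a state function, ΔHrxn = (-32.3) + (+35.8) + (-81.0) = -77.5 kcal/mol

ΔHrxn = -77.5 kcal/mol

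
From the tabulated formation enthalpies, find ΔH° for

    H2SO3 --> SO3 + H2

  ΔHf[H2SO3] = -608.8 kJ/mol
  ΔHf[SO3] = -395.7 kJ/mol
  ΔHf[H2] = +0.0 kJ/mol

ΔH° = 213.1 kJ/mol

Products: 1·(-395.7) + 1·(+0.0) = -395.7
Reactants: 1·(-608.8) = -608.8
ΔH° = (-395.7) − (-608.8) = 213.1 kJ/mol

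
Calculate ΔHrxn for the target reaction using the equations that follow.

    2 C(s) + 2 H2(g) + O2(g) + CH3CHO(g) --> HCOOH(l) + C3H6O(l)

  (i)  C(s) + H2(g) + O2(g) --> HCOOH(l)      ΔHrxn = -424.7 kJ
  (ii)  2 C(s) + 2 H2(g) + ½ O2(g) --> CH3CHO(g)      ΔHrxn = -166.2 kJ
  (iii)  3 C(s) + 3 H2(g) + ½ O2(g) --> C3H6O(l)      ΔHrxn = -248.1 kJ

(i) as written: -424.7 kJ
(ii) reversed: +166.2 kJ
(iii) as written: -248.1 kJ
ΔHrxn = (1)·(-424.7) + (-1)·(-166.2) + (1)·(-248.1) = -506.6 kJ

ΔHrxn = -506.6 kJ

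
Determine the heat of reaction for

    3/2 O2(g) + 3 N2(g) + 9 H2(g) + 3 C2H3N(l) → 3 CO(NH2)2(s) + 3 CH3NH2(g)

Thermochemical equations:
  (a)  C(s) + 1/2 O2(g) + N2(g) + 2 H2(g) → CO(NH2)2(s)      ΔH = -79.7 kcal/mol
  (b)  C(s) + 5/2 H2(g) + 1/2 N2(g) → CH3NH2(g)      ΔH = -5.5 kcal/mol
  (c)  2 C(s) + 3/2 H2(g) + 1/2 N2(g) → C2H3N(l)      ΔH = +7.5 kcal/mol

(a) × 3: (3)·(-79.7) = -239.1 kcal/mol
(b) × 3: (3)·(-5.5) = -16.5 kcal/mol
(c) reversed and × 3: (-3)·(+7.5) = -22.5 kcal/mol
By Hess's law, ΔH = (3)·(-79.7) + (3)·(-5.5) + (-3)·(+7.5) = -278.1 kcal/mol

ΔH = -278.1 kcal/mol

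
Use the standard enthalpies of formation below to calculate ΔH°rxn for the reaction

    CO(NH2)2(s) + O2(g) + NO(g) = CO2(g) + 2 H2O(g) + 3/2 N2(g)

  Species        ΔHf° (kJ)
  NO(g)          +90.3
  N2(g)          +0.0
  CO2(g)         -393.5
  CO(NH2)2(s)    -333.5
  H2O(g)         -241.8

ΔH°rxn = -633.9 kJ

Products: 1·(-393.5) + 2·(-241.8) + 3/2·(+0.0) = -877.1
Reactants: 1·(-333.5) + 1·(+0.0) + 1·(+90.3) = -243.2
ΔH°rxn = (-877.1) − (-243.2) = -633.9 kJ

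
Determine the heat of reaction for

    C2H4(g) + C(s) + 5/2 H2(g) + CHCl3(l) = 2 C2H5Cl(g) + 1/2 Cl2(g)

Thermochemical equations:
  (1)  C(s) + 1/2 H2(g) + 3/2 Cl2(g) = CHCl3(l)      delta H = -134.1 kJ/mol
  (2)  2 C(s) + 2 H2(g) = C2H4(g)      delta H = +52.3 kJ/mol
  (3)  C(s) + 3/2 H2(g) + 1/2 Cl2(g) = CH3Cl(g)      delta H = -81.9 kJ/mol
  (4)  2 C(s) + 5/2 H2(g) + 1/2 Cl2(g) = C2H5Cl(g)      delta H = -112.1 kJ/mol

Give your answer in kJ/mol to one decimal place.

(1) reversed (reverse to put CHCl3(l) on the reactant side): +134.1 kJ/mol
(2) reversed (reverse to put C2H4(g) on the reactant side): -52.3 kJ/mol
(3): not needed (CH3Cl(g) appears nowhere else).
(4) × 2 (scale by 2 for the 2 C2H5Cl(g)): (2)·(-112.1) = -224.2 kJ/mol
By Hess's law, delta H = (-1)·(-134.1) + (-1)·(+52.3) + (2)·(-112.1) = -142.4 kJ/mol

delta H = -142.4 kJ/mol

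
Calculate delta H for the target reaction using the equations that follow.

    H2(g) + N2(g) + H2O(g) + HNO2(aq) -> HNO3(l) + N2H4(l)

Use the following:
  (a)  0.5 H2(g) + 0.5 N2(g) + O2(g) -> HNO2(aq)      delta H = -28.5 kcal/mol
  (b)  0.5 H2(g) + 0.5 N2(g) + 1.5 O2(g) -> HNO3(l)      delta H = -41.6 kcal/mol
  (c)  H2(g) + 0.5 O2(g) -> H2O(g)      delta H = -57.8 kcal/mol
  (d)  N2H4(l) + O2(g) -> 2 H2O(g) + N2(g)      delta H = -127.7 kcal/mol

(a) reversed (HNO2(aq) must end up as a reactant): +28.5 kcal/mol
(b) as written (HNO3(l) already on the product side): -41.6 kcal/mol
(c) as written: -57.8 kcal/mol
(d) reversed (N2H4(l) must end up as a product): +127.7 kcal/mol
delta H = (-1)·(-28.5) + (1)·(-41.6) + (1)·(-57.8) + (-1)·(-127.7) = 56.8 kcal/mol

delta H = 56.8 kcal/mol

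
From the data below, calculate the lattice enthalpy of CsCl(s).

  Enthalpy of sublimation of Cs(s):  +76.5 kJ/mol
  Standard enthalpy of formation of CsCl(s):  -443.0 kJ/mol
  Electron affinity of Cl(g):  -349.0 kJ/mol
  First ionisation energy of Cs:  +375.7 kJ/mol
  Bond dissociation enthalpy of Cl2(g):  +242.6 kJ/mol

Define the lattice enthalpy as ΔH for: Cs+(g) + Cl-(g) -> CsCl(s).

U = -667.5 kJ/mol

ΔHf° = 1·ΔHsub + 1·(ΣIE) + 1/2·D(Cl2) + 1·EA + U
-443.0 = 1·(+76.5) + 1·(+375.7) + 1/2·(+242.6) + 1·(-349.0) + U
U = -443.0 − (+224.5) = -667.5 kJ/mol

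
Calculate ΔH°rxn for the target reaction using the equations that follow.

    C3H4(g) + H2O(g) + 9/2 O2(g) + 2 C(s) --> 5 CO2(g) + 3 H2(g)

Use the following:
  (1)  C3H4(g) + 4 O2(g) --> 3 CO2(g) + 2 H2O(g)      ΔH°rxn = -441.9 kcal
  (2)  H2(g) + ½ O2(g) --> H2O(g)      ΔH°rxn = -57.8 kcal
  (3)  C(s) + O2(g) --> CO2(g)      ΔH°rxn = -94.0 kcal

ΔH°rxn = -456.5 kcal

(1) as written: -441.9 kcal
(2) reversed and × 3: (-3)·(-57.8) = +173.4 kcal
(3) × 2: (2)·(-94.0) = -188.0 kcal
Combining the equations, ΔH°rxn = (1)·(-441.9) + (-3)·(-57.8) + (2)·(-94.0) = -456.5 kcal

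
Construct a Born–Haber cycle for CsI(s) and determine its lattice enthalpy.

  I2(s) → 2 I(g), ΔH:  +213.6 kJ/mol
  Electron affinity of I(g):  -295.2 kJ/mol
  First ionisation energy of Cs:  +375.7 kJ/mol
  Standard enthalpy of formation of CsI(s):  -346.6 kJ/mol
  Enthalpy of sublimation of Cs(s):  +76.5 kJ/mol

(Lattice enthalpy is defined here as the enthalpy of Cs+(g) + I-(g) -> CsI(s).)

ΔHf° = 1·ΔHsub + 1·(ΣIE) + 1/2·D(I2) + 1·EA + U
-346.6 = 1·(+76.5) + 1·(+375.7) + 1/2·(+213.6) + 1·(-295.2) + U
U = -346.6 − (+263.8) = -610.4 kJ/mol

U = -610.4 kJ/mol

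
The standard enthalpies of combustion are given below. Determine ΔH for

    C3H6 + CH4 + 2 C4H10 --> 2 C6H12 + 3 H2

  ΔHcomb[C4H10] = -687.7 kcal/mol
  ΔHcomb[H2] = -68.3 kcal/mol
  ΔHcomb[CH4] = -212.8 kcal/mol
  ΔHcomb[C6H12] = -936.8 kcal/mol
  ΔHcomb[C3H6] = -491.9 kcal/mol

ΔH = -1.6 kcal/mol

Using ΔH = Σ nΔHc°(reactants) − Σ nΔHc°(products):
= [1·(-491.9) + 1·(-212.8) + 2·(-687.7)] − [2·(-936.8) + 3·(-68.3)]
= -1.6 kcal/mol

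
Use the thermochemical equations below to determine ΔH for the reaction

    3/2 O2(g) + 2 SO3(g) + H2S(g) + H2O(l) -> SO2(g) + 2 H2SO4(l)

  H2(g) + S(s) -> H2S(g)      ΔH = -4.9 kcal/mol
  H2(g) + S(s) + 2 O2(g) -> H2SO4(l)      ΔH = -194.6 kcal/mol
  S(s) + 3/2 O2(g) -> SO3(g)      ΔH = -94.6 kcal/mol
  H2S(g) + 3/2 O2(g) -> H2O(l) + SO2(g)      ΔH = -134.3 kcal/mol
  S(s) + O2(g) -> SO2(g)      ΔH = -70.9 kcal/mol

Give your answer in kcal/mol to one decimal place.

ΔH = -197.7 kcal/mol

equation 1 reversed and × 2: (-2)·(-4.9) = +9.8 kcal/mol
equation 2 × 2 (scale by 2 for the 2 H2SO4(l)): (2)·(-194.6) = -389.2 kcal/mol
equation 3 reversed and × 2 (SO3(g) must end up as a reactant; scale by 2 for the 2 SO3(g)): (-2)·(-94.6) = +189.2 kcal/mol
equation 4 reversed (reverse to put H2O(l) on the reactant side): +134.3 kcal/mol
equation 5 × 2: (2)·(-70.9) = -141.8 kcal/mol
Summing the manipulated equations, ΔH = (+9.8) + (-389.2) + (+189.2) + (+134.3) + (-141.8) = -197.7 kcal/mol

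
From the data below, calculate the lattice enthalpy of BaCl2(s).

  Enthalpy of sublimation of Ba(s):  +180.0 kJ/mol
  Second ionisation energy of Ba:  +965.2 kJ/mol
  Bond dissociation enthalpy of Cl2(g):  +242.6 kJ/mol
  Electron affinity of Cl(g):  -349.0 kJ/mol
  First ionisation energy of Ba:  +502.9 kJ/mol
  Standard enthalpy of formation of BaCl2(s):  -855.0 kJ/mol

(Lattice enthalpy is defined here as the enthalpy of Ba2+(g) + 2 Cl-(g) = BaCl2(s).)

U = -2047.7 kJ/mol

ΔHf° = 1·ΔHsub + 1·(ΣIE) + 1·D(Cl2) + 2·EA + U
-855.0 = 1·(+180.0) + 1·(+1468.1) + 1·(+242.6) + 2·(-349.0) + U
U = -855.0 − (+1192.7) = -2047.7 kJ/mol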